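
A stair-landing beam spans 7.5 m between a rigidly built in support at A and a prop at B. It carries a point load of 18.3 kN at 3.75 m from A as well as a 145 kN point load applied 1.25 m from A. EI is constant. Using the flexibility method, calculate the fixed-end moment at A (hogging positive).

M_A = 164.2 kN·m

Remove the prop at B; the released (primary) structure is a cantilever built in at A.
Downward deflection at the released point B due to the loads:
  point load 18.3 at a = 3.75: Pa²(3L − a)/(6EI) = 804.2/EI
  point load 145 at a = 1.25: Pa²(3L − a)/(6EI) = 802.4/EI
  δ_0 = 1607/EI
Tip deflection under a unit load at B: L³/(3EI) = 140.6/EI.
Compatibility at B: δ_0 − R_B·δ_{BB} = 0, so R_B = 1607/140.6 = 11.42 kN.
Moment equilibrium about A: M_A = Σ(load moments about A) − R_B·L = 249.9 − 11.42×7.5 = 164.2 kN·m.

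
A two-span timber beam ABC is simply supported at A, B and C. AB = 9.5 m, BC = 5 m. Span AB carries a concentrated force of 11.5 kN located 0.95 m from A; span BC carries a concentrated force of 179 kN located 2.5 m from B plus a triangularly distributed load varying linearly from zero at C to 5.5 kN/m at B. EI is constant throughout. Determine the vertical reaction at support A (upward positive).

R_A = 3.553 kN

Take M_B as the redundant. Released structure: two simple spans AB and BC with a hinge at B.
Discontinuity in slope at B on the released structure — sum the simple-span end rotations:
  span AB: point load 11.5 at a = 0.95: Pab(L + a)/(6LEI) = 17.12/EI
  span BC: point load 179 at a = 2.5: Pab(L + b)/(6LEI) = 279.7/EI
  span BC: triangular load, peak 5.5: w₀L³/(45EI) = 15.28/EI
  relative rotation θ_0 = (17.12 + 295)/EI = 312.1/EI
A unit hogging moment at B produces rotation L₁/(3EI) + L₂/(3EI) = 4.833/EI.
Compatibility: M_B·(L₁+L₂)/(3EI) = θ_0, giving M_B = 64.57 kN·m (hogging).
Span AB, ΣM about A with M_B applied at B: R_B^{AB}·9.5 = 10.93 + 64.57, so R_B^{AB} = 7.947 kN and R_A = 11.5 − 7.947 = 3.553 kN.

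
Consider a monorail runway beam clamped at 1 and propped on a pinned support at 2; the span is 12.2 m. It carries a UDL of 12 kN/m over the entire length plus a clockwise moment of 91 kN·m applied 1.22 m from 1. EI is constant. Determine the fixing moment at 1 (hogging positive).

M_1 = 288.3 kN·m

Choose R_2 as the redundant. The primary structure is the cantilever fixed at 1.
Free-end deflection of the primary structure under the applied loading (downward +):
  UDL 12: wL⁴/(8EI) = 33230/EI
  clockwise couple 91 at a = 1.22: M₀a(2L − a)/(2EI) = 1287/EI
  δ_0 = 34517/EI
Tip deflection under a unit load at 2: L³/(3EI) = 605.3/EI.
The prop prevents deflection at 2: R_2 = δ_0/δ_{22} = 34517/605.3 = 57.03 kN.
Moment equilibrium about 1: M_1 = Σ(load moments about 1) − R_2·L = 984 − 57.03×12.2 = 288.3 kN·m.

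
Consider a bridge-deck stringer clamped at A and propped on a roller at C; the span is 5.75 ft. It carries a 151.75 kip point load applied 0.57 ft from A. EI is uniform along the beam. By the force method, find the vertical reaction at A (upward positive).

R_A = 149.6 kip

Release the roller at C. Primary structure: cantilever fixed at A.
Downward deflection at the released point C due to the loads:
  point load 151.75 at a = 0.57: Pa²(3L − a)/(6EI) = 137.1/EI
Tip deflection under a unit load at C: L³/(3EI) = 63.37/EI.
Compatibility at C: δ_0 − R_C·δ_{CC} = 0, so R_C = 137.1/63.37 = 2.163 kip.
Vertical equilibrium: R_A = ΣP − R_C = 151.8 − 2.163 = 149.6 kip.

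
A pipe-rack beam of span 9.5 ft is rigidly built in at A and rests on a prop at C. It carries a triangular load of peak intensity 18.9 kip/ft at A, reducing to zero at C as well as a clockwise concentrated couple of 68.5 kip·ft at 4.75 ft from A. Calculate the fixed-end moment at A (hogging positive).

Choose R_C as the redundant. The primary structure is the cantilever fixed at A.
Deflection at C on the released cantilever, summing each load's contribution:
  triangular load, peak 18.9 at the fixed end: w₀L⁴/(30EI) = 5131/EI
  clockwise couple 68.5 at a = 4.75: M₀a(2L − a)/(2EI) = 2318/EI
  δ_0 = 7450/EI
Flexibility coefficient — unit upward force at C: δ_{CC} = L³/(3EI) = 285.8/EI.
The prop prevents deflection at C: R_C = δ_0/δ_{CC} = 7450/285.8 = 26.07 kip.
Moment equilibrium about A: M_A = Σ(load moments about A) − R_C·L = 352.8 − 26.07×9.5 = 105.2 kip·ft.

M_A = 105.2 kip·ft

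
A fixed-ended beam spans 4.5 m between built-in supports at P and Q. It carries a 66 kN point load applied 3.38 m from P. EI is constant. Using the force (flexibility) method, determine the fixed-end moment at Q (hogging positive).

Release both end moments; the primary structure is a simply-supported span PQ with redundants M_P and M_Q.
Simple-span end rotations at P and Q under the given loads:
  at P: point load 66 at a = 3.38: Pab(L + b)/(6LEI) = 52.01/EI
  at Q: point load 66 at a = 3.38: Pab(L + a)/(6LEI) = 72.92/EI
  θ_P0 = 52.01/EI,  θ_Q0 = 72.92/EI
Flexibility coefficients: a unit moment at one end gives L/(3EI) there and L/(6EI) at the far end, so f₁₁ = f₂₂ = 1.5/EI and f₁₂ = f₂₁ = 0.75/EI.
Compatibility — zero rotation at each built-in end:
  1.5 M_P + 0.75 M_Q = 52.01
  0.75 M_P + 1.5 M_Q = 72.92
Solving the pair gives M_P = 13.82 kN·m and M_Q = 41.7 kN·m (hogging).

M_Q = 41.7 kN·m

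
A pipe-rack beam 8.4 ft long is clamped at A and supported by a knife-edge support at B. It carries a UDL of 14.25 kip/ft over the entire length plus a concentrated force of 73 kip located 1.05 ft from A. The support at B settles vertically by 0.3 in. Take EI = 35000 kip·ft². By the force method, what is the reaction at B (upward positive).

Choose R_B as the redundant. The primary structure is the cantilever fixed at A.
Primary-structure tip deflection at B by superposition:
  UDL 14.25: wL⁴/(8EI) = 8868/EI
  point load 73 at a = 1.05: Pa²(3L − a)/(6EI) = 323.9/EI
  δ_0 = 9192/EI
Flexibility coefficient — unit upward force at B: δ_{BB} = L³/(3EI) = 197.6/EI.
With EI = 35000 kip·ft²: δ_0 = 0.26264 ft and δ_{BB} = 0.005645 ft/kip.
Compatibility — the beam at B must follow the support down by 0.025 ft: δ_0 − R_B·δ_{BB} = 0.025, so R_B = (0.26264 − 0.025)/0.005645 = 42.1 kip.

R_B = 42.1 kip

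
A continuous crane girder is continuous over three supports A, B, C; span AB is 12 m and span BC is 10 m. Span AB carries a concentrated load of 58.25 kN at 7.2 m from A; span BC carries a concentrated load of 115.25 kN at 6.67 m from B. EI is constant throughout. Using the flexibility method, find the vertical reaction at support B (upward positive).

R_B = 101 kN

Take M_B as the redundant. Released structure: two simple spans AB and BC with a hinge at B.
Rotations at B on the released spans (each span's end-slope, ×1/EI):
  span AB: point load 58.25 at a = 7.2: Pab(L + a)/(6LEI) = 536.8/EI
  span BC: point load 115.25 at a = 6.67: Pab(L + b)/(6LEI) = 568.7/EI
  relative rotation θ_0 = (536.8 + 568.7)/EI = 1106/EI
A unit hogging moment at B produces rotation L₁/(3EI) + L₂/(3EI) = 7.333/EI.
Slope continuity at B: θ_0 = M_B·7.333/EI, so M_B = 1106/7.333 = 150.8 kN·m (hogging).
Span AB, ΣM about A with M_B applied at B: R_B^{AB}·12 = 419.4 + 150.8, so R_B^{AB} = 47.51 kN and R_A = 58.25 − 47.51 = 10.74 kN.
Span BC, ΣM about C: R_B^{BC}·10 = 383.8 + 150.8, so R_B^{BC} = 53.45 kN and R_C = 115.2 − 53.45 = 61.8 kN.
R_B = 47.51 + 53.45 = 101 kN.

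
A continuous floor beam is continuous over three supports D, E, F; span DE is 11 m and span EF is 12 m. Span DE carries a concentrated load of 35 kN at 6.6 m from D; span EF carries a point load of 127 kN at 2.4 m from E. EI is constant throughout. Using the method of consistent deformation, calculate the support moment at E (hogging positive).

Release continuity at E by inserting a hinge; the redundant is the internal moment M_E. The primary structure is two simply-supported spans DE and EF.
Discontinuity in slope at E on the released structure — sum the simple-span end rotations:
  span DE: point load 35 at a = 6.6: Pab(L + a)/(6LEI) = 271/EI
  span EF: point load 127 at a = 2.4: Pab(L + b)/(6LEI) = 877.8/EI
  relative rotation θ_0 = (271 + 877.8)/EI = 1149/EI
A unit hogging moment at E produces rotation L₁/(3EI) + L₂/(3EI) = 7.667/EI.
Compatibility: M_E·(L₁+L₂)/(3EI) = θ_0, giving M_E = 149.9 kN·m (hogging).

M_E = 149.9 kN·m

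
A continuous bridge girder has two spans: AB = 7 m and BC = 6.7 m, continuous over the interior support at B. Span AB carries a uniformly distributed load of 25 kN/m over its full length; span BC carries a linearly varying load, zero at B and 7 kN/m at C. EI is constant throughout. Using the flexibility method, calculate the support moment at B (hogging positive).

Take M_B as the redundant. Released structure: two simple spans AB and BC with a hinge at B.
Discontinuity in slope at B on the released structure — sum the simple-span end rotations:
  span AB: UDL 25: wL³/(24EI) = 357.3/EI
  span BC: triangular load, peak 7: 7w₀L³/(360EI) = 40.94/EI
  relative rotation θ_0 = (357.3 + 40.94)/EI = 398.2/EI
A unit hogging moment at B produces rotation L₁/(3EI) + L₂/(3EI) = 4.567/EI.
Slope continuity at B: θ_0 = M_B·4.567/EI, so M_B = 398.2/4.567 = 87.2 kN·m (hogging).

M_B = 87.2 kN·m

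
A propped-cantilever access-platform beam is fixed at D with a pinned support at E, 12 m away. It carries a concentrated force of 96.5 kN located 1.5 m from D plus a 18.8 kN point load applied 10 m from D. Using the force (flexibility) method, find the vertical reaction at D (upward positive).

R_D = 98.99 kN

Remove the prop at E; the released (primary) structure is a cantilever built in at D.
Downward deflection at the released point E due to the loads:
  point load 96.5 at a = 1.5: Pa²(3L − a)/(6EI) = 1248/EI
  point load 18.8 at a = 10: Pa²(3L − a)/(6EI) = 8147/EI
  δ_0 = 9395/EI
Tip deflection under a unit load at E: L³/(3EI) = 576/EI.
The prop prevents deflection at E: R_E = δ_0/δ_{EE} = 9395/576 = 16.31 kN.
Vertical equilibrium: R_D = ΣP − R_E = 115.3 − 16.31 = 98.99 kN.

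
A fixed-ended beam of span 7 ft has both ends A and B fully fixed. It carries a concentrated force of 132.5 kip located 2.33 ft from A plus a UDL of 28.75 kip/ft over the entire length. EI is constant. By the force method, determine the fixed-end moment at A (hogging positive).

M_A = 254.8 kip·ft

Take the two fixed-end moments M_A, M_B as redundants; the released structure is the simple span AB.
Simple-span end rotations at A and B under the given loads:
  at A: point load 132.5 at a = 2.33: Pab(L + b)/(6LEI) = 400.6/EI
  at B: point load 132.5 at a = 2.33: Pab(L + a)/(6LEI) = 320.3/EI
  at A: UDL 28.75: wL³/(24EI) = 410.9/EI
  at B: UDL 28.75: wL³/(24EI) = 410.9/EI
  θ_A0 = 811.5/EI,  θ_B0 = 731.2/EI
Flexibility coefficients: a unit moment at one end gives L/(3EI) there and L/(6EI) at the far end, so f₁₁ = f₂₂ = 2.333/EI and f₁₂ = f₂₁ = 1.167/EI.
Compatibility — zero rotation at each built-in end:
  2.333 M_A + 1.167 M_B = 811.5
  1.167 M_A + 2.333 M_B = 731.2
Solving the pair gives M_A = 254.8 kip·ft and M_B = 186 kip·ft (hogging).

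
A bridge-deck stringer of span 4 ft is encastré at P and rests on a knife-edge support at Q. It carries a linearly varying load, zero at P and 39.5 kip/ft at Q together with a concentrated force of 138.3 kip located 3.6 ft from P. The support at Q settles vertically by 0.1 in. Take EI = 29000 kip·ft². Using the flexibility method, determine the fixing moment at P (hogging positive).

M_P = 109.6 kip·ft

Choose R_Q as the redundant. The primary structure is the cantilever fixed at P.
Free-end deflection of the primary structure under the applied loading (downward +):
  triangular load, peak 39.5 at the free end: 11w₀L⁴/(120EI) = 926.9/EI
  point load 138.3 at a = 3.6: Pa²(3L − a)/(6EI) = 2509/EI
  δ_0 = 3436/EI
Flexibility coefficient — unit upward force at Q: δ_{QQ} = L³/(3EI) = 21.33/EI.
With EI = 29000 kip·ft²: δ_0 = 0.11849 ft and δ_{QQ} = 0.000736 ft/kip.
Compatibility — the beam at Q must follow the support down by 0.008333 ft: δ_0 − R_Q·δ_{QQ} = 0.008333, so R_Q = (0.11849 − 0.008333)/0.000736 = 149.7 kip.
Moment equilibrium about P: M_P = Σ(load moments about P) − R_Q·L = 708.5 − 149.7×4 = 109.6 kip·ft.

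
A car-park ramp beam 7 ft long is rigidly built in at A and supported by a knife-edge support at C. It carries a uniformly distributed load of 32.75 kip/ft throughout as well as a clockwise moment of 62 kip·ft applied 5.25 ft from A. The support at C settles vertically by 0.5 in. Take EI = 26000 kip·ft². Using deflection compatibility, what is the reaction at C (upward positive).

R_C = 88.95 kip

Release the roller at C. Primary structure: cantilever fixed at A.
Free-end deflection of the primary structure under the applied loading (downward +):
  UDL 32.75: wL⁴/(8EI) = 9829/EI
  clockwise couple 62 at a = 5.25: M₀a(2L − a)/(2EI) = 1424/EI
  δ_0 = 11253/EI
Tip deflection under a unit load at C: L³/(3EI) = 114.3/EI.
With EI = 26000 kip·ft²: δ_0 = 0.43281 ft and δ_{CC} = 0.004397 ft/kip.
Compatibility — the beam at C must follow the support down by 0.04167 ft: δ_0 − R_C·δ_{CC} = 0.04167, so R_C = (0.43281 − 0.04167)/0.004397 = 88.95 kip.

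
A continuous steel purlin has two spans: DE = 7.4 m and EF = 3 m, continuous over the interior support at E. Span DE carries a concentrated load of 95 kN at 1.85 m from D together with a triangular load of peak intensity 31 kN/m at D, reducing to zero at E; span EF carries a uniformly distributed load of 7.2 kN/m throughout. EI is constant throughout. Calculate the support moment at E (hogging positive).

M_E = 131.4 kN·m

Take M_E as the redundant. Released structure: two simple spans DE and EF with a hinge at E.
Discontinuity in slope at E on the released structure — sum the simple-span end rotations:
  span DE: point load 95 at a = 1.85: Pab(L + a)/(6LEI) = 203.2/EI
  span DE: triangular load, peak 31: 7w₀L³/(360EI) = 244.3/EI
  span EF: UDL 7.2: wL³/(24EI) = 8.1/EI
  relative rotation θ_0 = (447.5 + 8.1)/EI = 455.6/EI
A unit hogging moment at E produces rotation L₁/(3EI) + L₂/(3EI) = 3.467/EI.
Slope continuity at E: θ_0 = M_E·3.467/EI, so M_E = 455.6/3.467 = 131.4 kN·m (hogging).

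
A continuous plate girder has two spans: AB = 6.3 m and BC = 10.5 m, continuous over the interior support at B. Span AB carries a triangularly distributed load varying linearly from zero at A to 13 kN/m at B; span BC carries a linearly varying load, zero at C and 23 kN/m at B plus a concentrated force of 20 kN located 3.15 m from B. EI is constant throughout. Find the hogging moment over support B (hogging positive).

Insert a hinge at B; M_B is the redundant, and each span becomes simply supported.
End slopes at the hinge B, treating each span as simply supported:
  span AB: triangular load, peak 13: w₀L³/(45EI) = 72.24/EI
  span BC: triangular load, peak 23: w₀L³/(45EI) = 591.7/EI
  span BC: point load 20 at a = 3.15: Pab(L + b)/(6LEI) = 131.2/EI
  relative rotation θ_0 = (72.24 + 722.9)/EI = 795.1/EI
A unit hogging moment at B produces rotation L₁/(3EI) + L₂/(3EI) = 5.6/EI.
Compatibility: M_B·(L₁+L₂)/(3EI) = θ_0, giving M_B = 142 kN·m (hogging).

M_B = 142 kN·m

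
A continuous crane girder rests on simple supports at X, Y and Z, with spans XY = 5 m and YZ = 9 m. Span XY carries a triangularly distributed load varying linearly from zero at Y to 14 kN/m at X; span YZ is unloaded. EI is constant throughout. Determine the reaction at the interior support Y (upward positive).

Insert a hinge at Y; M_Y is the redundant, and each span becomes simply supported.
Discontinuity in slope at Y on the released structure — sum the simple-span end rotations:
  span XY: triangular load, peak 14: 7w₀L³/(360EI) = 34.03/EI
  relative rotation θ_0 = (34.03 + 0)/EI = 34.03/EI
A unit hogging moment at Y produces rotation L₁/(3EI) + L₂/(3EI) = 4.667/EI.
Compatibility: M_Y·(L₁+L₂)/(3EI) = θ_0, giving M_Y = 7.292 kN·m (hogging).
Span XY, ΣM about X with M_Y applied at Y: R_Y^{XY}·5 = 58.33 + 7.292, so R_Y^{XY} = 13.12 kN and R_X = 35 − 13.12 = 21.88 kN.
Span YZ, ΣM about Z: R_Y^{YZ}·9 = 0 + 7.292, so R_Y^{YZ} = 0.8102 kN and R_Z = 0 − 0.8102 = -0.8102 kN.
R_Y = 13.12 + 0.8102 = 13.94 kN.

R_Y = 13.94 kN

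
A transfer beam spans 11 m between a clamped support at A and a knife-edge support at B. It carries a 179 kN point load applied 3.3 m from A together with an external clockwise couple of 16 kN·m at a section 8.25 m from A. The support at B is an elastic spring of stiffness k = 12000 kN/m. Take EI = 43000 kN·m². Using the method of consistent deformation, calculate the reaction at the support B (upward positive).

R_B = 23.6 kN

Release the roller at B. Primary structure: cantilever fixed at A.
Deflection at B on the released cantilever, summing each load's contribution:
  point load 179 at a = 3.3: Pa²(3L − a)/(6EI) = 9649/EI
  clockwise couple 16 at a = 8.25: M₀a(2L − a)/(2EI) = 907.5/EI
  δ_0 = 10557/EI
Tip deflection under a unit load at B: L³/(3EI) = 443.7/EI.
With EI = 43000 kN·m²: δ_0 = 0.2455 m and δ_{BB} = 0.010318 m/kN.
Compatibility — the spring shortens by R_B/k under the reaction it provides: δ_0 − R_B·δ_{BB} = R_B/k. With 1/k = 0.000083 m/kN, R_B = δ_0 / (δ_{BB} + 1/k) = 0.2455 / (0.010318 + 0.000083) = 23.6 kN.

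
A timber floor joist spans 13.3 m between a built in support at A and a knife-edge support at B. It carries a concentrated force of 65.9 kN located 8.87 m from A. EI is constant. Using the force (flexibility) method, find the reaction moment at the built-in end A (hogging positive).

Take the reaction at B as the redundant and release it; the primary structure is a cantilever fixed at A.
Primary-structure tip deflection at B by superposition:
  point load 65.9 at a = 8.87: Pa²(3L − a)/(6EI) = 26814/EI
Flexibility coefficient — unit upward force at B: δ_{BB} = L³/(3EI) = 784.2/EI.
The prop prevents deflection at B: R_B = δ_0/δ_{BB} = 26814/784.2 = 34.19 kN.
Moment equilibrium about A: M_A = Σ(load moments about A) − R_B·L = 584.5 − 34.19×13.3 = 129.8 kN·m.

M_A = 129.8 kN·m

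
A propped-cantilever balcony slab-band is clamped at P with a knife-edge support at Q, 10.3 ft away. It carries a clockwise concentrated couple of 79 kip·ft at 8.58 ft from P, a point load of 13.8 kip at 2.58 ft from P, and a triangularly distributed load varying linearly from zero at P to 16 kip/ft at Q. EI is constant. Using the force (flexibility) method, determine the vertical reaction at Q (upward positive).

Release the roller at Q. Primary structure: cantilever fixed at P.
Deflection at Q on the released cantilever, summing each load's contribution:
  clockwise couple 79 at a = 8.58: M₀a(2L − a)/(2EI) = 4074/EI
  point load 13.8 at a = 2.58: Pa²(3L − a)/(6EI) = 433.6/EI
  triangular load, peak 16 at the free end: 11w₀L⁴/(120EI) = 16507/EI
  δ_0 = 21015/EI
Tip deflection under a unit load at Q: L³/(3EI) = 364.2/EI.
Compatibility at Q: δ_0 − R_Q·δ_{QQ} = 0, so R_Q = 21015/364.2 = 57.69 kip.

R_Q = 57.69 kip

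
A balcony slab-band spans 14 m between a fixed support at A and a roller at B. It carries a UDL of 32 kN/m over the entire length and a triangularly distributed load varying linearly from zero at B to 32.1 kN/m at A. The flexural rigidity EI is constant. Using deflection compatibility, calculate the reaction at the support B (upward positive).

R_B = 212.9 kN

Remove the prop at B; the released (primary) structure is a cantilever built in at A.
Deflection at B on the released cantilever, summing each load's contribution:
  UDL 32: wL⁴/(8EI) = 153664/EI
  triangular load, peak 32.1 at the fixed end: w₀L⁴/(30EI) = 41105/EI
  δ_0 = 194769/EI
Flexibility coefficient — unit upward force at B: δ_{BB} = L³/(3EI) = 914.7/EI.
The prop prevents deflection at B: R_B = δ_0/δ_{BB} = 194769/914.7 = 212.9 kN.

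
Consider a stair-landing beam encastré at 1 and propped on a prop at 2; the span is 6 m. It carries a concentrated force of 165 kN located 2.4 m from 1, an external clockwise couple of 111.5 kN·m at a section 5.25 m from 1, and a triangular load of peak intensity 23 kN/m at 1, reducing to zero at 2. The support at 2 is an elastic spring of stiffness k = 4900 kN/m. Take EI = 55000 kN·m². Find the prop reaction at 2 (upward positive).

Release the roller at 2. Primary structure: cantilever fixed at 1.
Primary-structure tip deflection at 2 by superposition:
  point load 165 at a = 2.4: Pa²(3L − a)/(6EI) = 2471/EI
  clockwise couple 111.5 at a = 5.25: M₀a(2L − a)/(2EI) = 1976/EI
  triangular load, peak 23 at the fixed end: w₀L⁴/(30EI) = 993.6/EI
  δ_0 = 5440/EI
Flexibility coefficient — unit upward force at 2: δ_{22} = L³/(3EI) = 72/EI.
With EI = 55000 kN·m²: δ_0 = 0.098914 m and δ_{22} = 0.001309 m/kN.
Compatibility — the spring shortens by R_2/k under the reaction it provides: δ_0 − R_2·δ_{22} = R_2/k. With 1/k = 0.000204 m/kN, R_2 = δ_0 / (δ_{22} + 1/k) = 0.098914 / (0.001309 + 0.000204) = 65.37 kN.

R_2 = 65.37 kN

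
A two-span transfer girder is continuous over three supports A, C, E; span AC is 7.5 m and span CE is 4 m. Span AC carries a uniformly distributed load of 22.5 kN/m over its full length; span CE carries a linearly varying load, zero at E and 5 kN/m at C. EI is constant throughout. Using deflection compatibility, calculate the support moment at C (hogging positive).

M_C = 105 kN·m

Insert a hinge at C; M_C is the redundant, and each span becomes simply supported.
End slopes at the hinge C, treating each span as simply supported:
  span AC: UDL 22.5: wL³/(24EI) = 395.5/EI
  span CE: triangular load, peak 5: w₀L³/(45EI) = 7.111/EI
  relative rotation θ_0 = (395.5 + 7.111)/EI = 402.6/EI
A unit hogging moment at C produces rotation L₁/(3EI) + L₂/(3EI) = 3.833/EI.
Slope continuity at C: θ_0 = M_C·3.833/EI, so M_C = 402.6/3.833 = 105 kN·m (hogging).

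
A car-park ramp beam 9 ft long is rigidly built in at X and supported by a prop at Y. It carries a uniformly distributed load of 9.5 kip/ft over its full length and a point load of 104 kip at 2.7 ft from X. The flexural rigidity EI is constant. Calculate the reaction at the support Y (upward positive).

Release the roller at Y. Primary structure: cantilever fixed at X.
Primary-structure tip deflection at Y by superposition:
  UDL 9.5: wL⁴/(8EI) = 7791/EI
  point load 104 at a = 2.7: Pa²(3L − a)/(6EI) = 3071/EI
  δ_0 = 10862/EI
Tip deflection under a unit load at Y: L³/(3EI) = 243/EI.
Compatibility at Y: δ_0 − R_Y·δ_{YY} = 0, so R_Y = 10862/243 = 44.7 kip.

R_Y = 44.7 kip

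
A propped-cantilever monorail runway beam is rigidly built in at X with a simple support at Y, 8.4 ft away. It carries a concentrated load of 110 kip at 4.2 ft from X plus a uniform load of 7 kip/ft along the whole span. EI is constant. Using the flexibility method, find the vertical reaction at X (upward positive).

R_X = 112.4 kip

Take the reaction at Y as the redundant and release it; the primary structure is a cantilever fixed at X.
Primary-structure tip deflection at Y by superposition:
  point load 110 at a = 4.2: Pa²(3L − a)/(6EI) = 6791/EI
  UDL 7: wL⁴/(8EI) = 4356/EI
  δ_0 = 11148/EI
Flexibility coefficient — unit upward force at Y: δ_{YY} = L³/(3EI) = 197.6/EI.
Compatibility at Y: δ_0 − R_Y·δ_{YY} = 0, so R_Y = 11148/197.6 = 56.42 kip.
Vertical equilibrium: R_X = ΣP − R_Y = 168.8 − 56.42 = 112.4 kip.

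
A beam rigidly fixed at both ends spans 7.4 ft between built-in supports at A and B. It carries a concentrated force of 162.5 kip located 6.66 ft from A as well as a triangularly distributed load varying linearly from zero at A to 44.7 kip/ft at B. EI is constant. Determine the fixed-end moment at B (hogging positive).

Take the two fixed-end moments M_A, M_B as redundants; the released structure is the simple span AB.
End rotations of the released simple span under the applied load (×1/EI):
  at A: point load 162.5 at a = 6.66: Pab(L + b)/(6LEI) = 146.8/EI
  at B: point load 162.5 at a = 6.66: Pab(L + a)/(6LEI) = 253.6/EI
  at A: triangular load, peak 44.7: 7w₀L³/(360EI) = 352.2/EI
  at B: triangular load, peak 44.7: w₀L³/(45EI) = 402.5/EI
  θ_A0 = 499/EI,  θ_B0 = 656.1/EI
Flexibility coefficients: a unit moment at one end gives L/(3EI) there and L/(6EI) at the far end, so f₁₁ = f₂₂ = 2.467/EI and f₁₂ = f₂₁ = 1.233/EI.
Compatibility — zero rotation at each built-in end:
  2.467 M_A + 1.233 M_B = 499
  1.233 M_A + 2.467 M_B = 656.1
Solving the pair gives M_A = 92.41 kip·ft and M_B = 219.8 kip·ft (hogging).

M_B = 219.8 kip·ft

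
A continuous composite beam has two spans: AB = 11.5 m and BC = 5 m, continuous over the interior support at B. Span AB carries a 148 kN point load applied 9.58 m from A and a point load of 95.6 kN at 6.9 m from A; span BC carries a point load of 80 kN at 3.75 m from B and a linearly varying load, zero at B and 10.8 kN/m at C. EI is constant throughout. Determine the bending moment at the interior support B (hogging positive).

Release continuity at B by inserting a hinge; the redundant is the internal moment M_B. The primary structure is two simply-supported spans AB and BC.
End slopes at the hinge B, treating each span as simply supported:
  span AB: point load 148 at a = 9.58: Pab(L + a)/(6LEI) = 831.7/EI
  span AB: point load 95.6 at a = 6.9: Pab(L + a)/(6LEI) = 809.2/EI
  span BC: point load 80 at a = 3.75: Pab(L + b)/(6LEI) = 78.12/EI
  span BC: triangular load, peak 10.8: 7w₀L³/(360EI) = 26.25/EI
  relative rotation θ_0 = (1641 + 104.4)/EI = 1745/EI
A unit hogging moment at B produces rotation L₁/(3EI) + L₂/(3EI) = 5.5/EI.
Slope continuity at B: θ_0 = M_B·5.5/EI, so M_B = 1745/5.5 = 317.3 kN·m (hogging).

M_B = 317.3 kN·m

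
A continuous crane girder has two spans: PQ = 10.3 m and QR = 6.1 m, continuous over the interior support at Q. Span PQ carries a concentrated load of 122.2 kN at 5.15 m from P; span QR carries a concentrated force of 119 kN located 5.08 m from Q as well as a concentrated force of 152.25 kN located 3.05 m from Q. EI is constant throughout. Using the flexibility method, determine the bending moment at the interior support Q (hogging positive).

Take M_Q as the redundant. Released structure: two simple spans PQ and QR with a hinge at Q.
End slopes at the hinge Q, treating each span as simply supported:
  span PQ: point load 122.2 at a = 5.15: Pab(L + a)/(6LEI) = 810.3/EI
  span QR: point load 119 at a = 5.08: Pab(L + b)/(6LEI) = 120/EI
  span QR: point load 152.25 at a = 3.05: Pab(L + b)/(6LEI) = 354.1/EI
  relative rotation θ_0 = (810.3 + 474)/EI = 1284/EI
A unit hogging moment at Q produces rotation L₁/(3EI) + L₂/(3EI) = 5.467/EI.
Compatibility: M_Q·(L₁+L₂)/(3EI) = θ_0, giving M_Q = 234.9 kN·m (hogging).

M_Q = 234.9 kN·m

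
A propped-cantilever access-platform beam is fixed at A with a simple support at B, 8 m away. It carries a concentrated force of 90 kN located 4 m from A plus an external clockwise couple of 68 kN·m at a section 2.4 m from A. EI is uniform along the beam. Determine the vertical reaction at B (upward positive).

Choose R_B as the redundant. The primary structure is the cantilever fixed at A.
Primary-structure tip deflection at B by superposition:
  point load 90 at a = 4: Pa²(3L − a)/(6EI) = 4800/EI
  clockwise couple 68 at a = 2.4: M₀a(2L − a)/(2EI) = 1110/EI
  δ_0 = 5910/EI
Tip deflection under a unit load at B: L³/(3EI) = 170.7/EI.
The prop prevents deflection at B: R_B = δ_0/δ_{BB} = 5910/170.7 = 34.63 kN.

R_B = 34.63 kN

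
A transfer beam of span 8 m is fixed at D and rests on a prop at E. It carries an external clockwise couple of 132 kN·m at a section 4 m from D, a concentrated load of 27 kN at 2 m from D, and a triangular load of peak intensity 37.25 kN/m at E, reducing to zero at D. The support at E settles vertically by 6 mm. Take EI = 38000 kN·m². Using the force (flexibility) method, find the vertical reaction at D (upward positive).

Release the roller at E. Primary structure: cantilever fixed at D.
Primary-structure tip deflection at E by superposition:
  clockwise couple 132 at a = 4: M₀a(2L − a)/(2EI) = 3168/EI
  point load 27 at a = 2: Pa²(3L − a)/(6EI) = 396/EI
  triangular load, peak 37.25 at the free end: 11w₀L⁴/(120EI) = 13986/EI
  δ_0 = 17550/EI
Flexibility coefficient — unit upward force at E: δ_{EE} = L³/(3EI) = 170.7/EI.
With EI = 38000 kN·m²: δ_0 = 0.46185 m and δ_{EE} = 0.004491 m/kN.
Compatibility — the beam at E must follow the support down by 0.006 m: δ_0 − R_E·δ_{EE} = 0.006, so R_E = (0.46185 − 0.006)/0.004491 = 101.5 kN.
Vertical equilibrium: R_D = ΣP − R_E = 176 − 101.5 = 74.5 kN.

R_D = 74.5 kN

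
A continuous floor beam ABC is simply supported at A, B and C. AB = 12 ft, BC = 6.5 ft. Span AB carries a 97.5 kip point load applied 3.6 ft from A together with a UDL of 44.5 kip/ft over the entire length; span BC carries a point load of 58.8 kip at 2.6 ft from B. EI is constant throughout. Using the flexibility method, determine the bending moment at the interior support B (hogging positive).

Take M_B as the redundant. Released structure: two simple spans AB and BC with a hinge at B.
Rotations at B on the released spans (each span's end-slope, ×1/EI):
  span AB: point load 97.5 at a = 3.6: Pab(L + a)/(6LEI) = 638.8/EI
  span AB: UDL 44.5: wL³/(24EI) = 3204/EI
  span BC: point load 58.8 at a = 2.6: Pab(L + b)/(6LEI) = 159/EI
  relative rotation θ_0 = (3843 + 159)/EI = 4002/EI
A unit hogging moment at B produces rotation L₁/(3EI) + L₂/(3EI) = 6.167/EI.
Compatibility: M_B·(L₁+L₂)/(3EI) = θ_0, giving M_B = 648.9 kip·ft (hogging).

M_B = 648.9 kip·ft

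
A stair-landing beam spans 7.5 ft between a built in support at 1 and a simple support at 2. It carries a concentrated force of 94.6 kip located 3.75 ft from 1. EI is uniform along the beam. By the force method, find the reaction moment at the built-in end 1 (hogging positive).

M_1 = 133 kip·ft

Release the roller at 2. Primary structure: cantilever fixed at 1.
Deflection at 2 on the released cantilever, summing each load's contribution:
  point load 94.6 at a = 3.75: Pa²(3L − a)/(6EI) = 4157/EI
Flexibility coefficient — unit upward force at 2: δ_{22} = L³/(3EI) = 140.6/EI.
The prop prevents deflection at 2: R_2 = δ_0/δ_{22} = 4157/140.6 = 29.56 kip.
Moment equilibrium about 1: M_1 = Σ(load moments about 1) − R_2·L = 354.8 − 29.56×7.5 = 133 kip·ft.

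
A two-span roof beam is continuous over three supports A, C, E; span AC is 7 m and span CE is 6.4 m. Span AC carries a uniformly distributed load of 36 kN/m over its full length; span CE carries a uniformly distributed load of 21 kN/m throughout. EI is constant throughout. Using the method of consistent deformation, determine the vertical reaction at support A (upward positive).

Insert a hinge at C; M_C is the redundant, and each span becomes simply supported.
End slopes at the hinge C, treating each span as simply supported:
  span AC: UDL 36: wL³/(24EI) = 514.5/EI
  span CE: UDL 21: wL³/(24EI) = 229.4/EI
  relative rotation θ_0 = (514.5 + 229.4)/EI = 743.9/EI
A unit hogging moment at C produces rotation L₁/(3EI) + L₂/(3EI) = 4.467/EI.
Slope continuity at C: θ_0 = M_C·4.467/EI, so M_C = 743.9/4.467 = 166.5 kN·m (hogging).
Span AC, ΣM about A with M_C applied at C: R_C^{AC}·7 = 882 + 166.5, so R_C^{AC} = 149.8 kN and R_A = 252 − 149.8 = 102.2 kN.

R_A = 102.2 kN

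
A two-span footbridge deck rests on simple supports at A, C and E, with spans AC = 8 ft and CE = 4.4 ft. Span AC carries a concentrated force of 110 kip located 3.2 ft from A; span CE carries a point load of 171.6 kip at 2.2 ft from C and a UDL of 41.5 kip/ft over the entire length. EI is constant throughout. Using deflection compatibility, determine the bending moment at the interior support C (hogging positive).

Take M_C as the redundant. Released structure: two simple spans AC and CE with a hinge at C.
Discontinuity in slope at C on the released structure — sum the simple-span end rotations:
  span AC: point load 110 at a = 3.2: Pab(L + a)/(6LEI) = 394.2/EI
  span CE: point load 171.6 at a = 2.2: Pab(L + b)/(6LEI) = 207.6/EI
  span CE: UDL 41.5: wL³/(24EI) = 147.3/EI
  relative rotation θ_0 = (394.2 + 354.9)/EI = 749.2/EI
A unit hogging moment at C produces rotation L₁/(3EI) + L₂/(3EI) = 4.133/EI.
Compatibility: M_C·(L₁+L₂)/(3EI) = θ_0, giving M_C = 181.3 kip·ft (hogging).

M_C = 181.3 kip·ft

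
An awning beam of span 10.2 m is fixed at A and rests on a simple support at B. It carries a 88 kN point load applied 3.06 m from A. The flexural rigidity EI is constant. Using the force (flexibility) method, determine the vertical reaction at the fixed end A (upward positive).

Release the roller at B. Primary structure: cantilever fixed at A.
Downward deflection at the released point B due to the loads:
  point load 88 at a = 3.06: Pa²(3L − a)/(6EI) = 3782/EI
Tip deflection under a unit load at B: L³/(3EI) = 353.7/EI.
The prop prevents deflection at B: R_B = δ_0/δ_{BB} = 3782/353.7 = 10.69 kN.
Vertical equilibrium: R_A = ΣP − R_B = 88 − 10.69 = 77.31 kN.

R_A = 77.31 kN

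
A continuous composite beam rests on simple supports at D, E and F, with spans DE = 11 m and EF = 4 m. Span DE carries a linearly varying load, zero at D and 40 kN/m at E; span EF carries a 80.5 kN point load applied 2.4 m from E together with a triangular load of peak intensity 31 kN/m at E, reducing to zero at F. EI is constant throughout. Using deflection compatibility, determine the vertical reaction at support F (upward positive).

R_F = 4 kN

Release continuity at E by inserting a hinge; the redundant is the internal moment M_E. The primary structure is two simply-supported spans DE and EF.
Rotations at E on the released spans (each span's end-slope, ×1/EI):
  span DE: triangular load, peak 40: w₀L³/(45EI) = 1183/EI
  span EF: point load 80.5 at a = 2.4: Pab(L + b)/(6LEI) = 72.13/EI
  span EF: triangular load, peak 31: w₀L³/(45EI) = 44.09/EI
  relative rotation θ_0 = (1183 + 116.2)/EI = 1299/EI
A unit hogging moment at E produces rotation L₁/(3EI) + L₂/(3EI) = 5/EI.
Compatibility: M_E·(L₁+L₂)/(3EI) = θ_0, giving M_E = 259.9 kN·m (hogging).
Span EF, ΣM about F: R_E^{EF}·4 = 294.1 + 259.9, so R_E^{EF} = 138.5 kN and R_F = 142.5 − 138.5 = 4 kN.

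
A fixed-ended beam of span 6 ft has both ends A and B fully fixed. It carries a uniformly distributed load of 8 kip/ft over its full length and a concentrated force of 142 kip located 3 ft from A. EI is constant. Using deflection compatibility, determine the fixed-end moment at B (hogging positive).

M_B = 130.5 kip·ft

Release both end moments; the primary structure is a simply-supported span AB with redundants M_A and M_B.
On the primary (simply-supported) span, the end slopes from the loading are:
  at A: UDL 8: wL³/(24EI) = 72/EI
  at B: UDL 8: wL³/(24EI) = 72/EI
  at A: point load 142 at a = 3: Pab(L + b)/(6LEI) = 319.5/EI
  at B: point load 142 at a = 3: Pab(L + a)/(6LEI) = 319.5/EI
  θ_A0 = 391.5/EI,  θ_B0 = 391.5/EI
Flexibility coefficients: a unit moment at one end gives L/(3EI) there and L/(6EI) at the far end, so f₁₁ = f₂₂ = 2/EI and f₁₂ = f₂₁ = 1/EI.
Compatibility — zero rotation at each built-in end:
  2 M_A + 1 M_B = 391.5
  1 M_A + 2 M_B = 391.5
Solving the pair gives M_A = 130.5 kip·ft and M_B = 130.5 kip·ft (hogging).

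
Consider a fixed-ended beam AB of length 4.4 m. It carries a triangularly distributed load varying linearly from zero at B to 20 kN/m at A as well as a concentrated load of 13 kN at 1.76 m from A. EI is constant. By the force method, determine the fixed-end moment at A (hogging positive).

M_A = 27.6 kN·m

Take the two fixed-end moments M_A, M_B as redundants; the released structure is the simple span AB.
Simple-span end rotations at A and B under the given loads:
  at A: triangular load, peak 20: w₀L³/(45EI) = 37.86/EI
  at B: triangular load, peak 20: 7w₀L³/(360EI) = 33.13/EI
  at A: point load 13 at a = 1.76: Pab(L + b)/(6LEI) = 16.11/EI
  at B: point load 13 at a = 1.76: Pab(L + a)/(6LEI) = 14.09/EI
  θ_A0 = 53.97/EI,  θ_B0 = 47.22/EI
Flexibility coefficients: a unit moment at one end gives L/(3EI) there and L/(6EI) at the far end, so f₁₁ = f₂₂ = 1.467/EI and f₁₂ = f₂₁ = 0.7333/EI.
Compatibility — zero rotation at each built-in end:
  1.467 M_A + 0.7333 M_B = 53.97
  0.7333 M_A + 1.467 M_B = 47.22
Solving the pair gives M_A = 27.6 kN·m and M_B = 18.4 kN·m (hogging).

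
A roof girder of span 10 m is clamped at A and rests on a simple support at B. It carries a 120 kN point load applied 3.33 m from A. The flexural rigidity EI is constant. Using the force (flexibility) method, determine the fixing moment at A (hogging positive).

Remove the prop at B; the released (primary) structure is a cantilever built in at A.
Deflection at B on the released cantilever, summing each load's contribution:
  point load 120 at a = 3.33: Pa²(3L − a)/(6EI) = 5915/EI
Tip deflection under a unit load at B: L³/(3EI) = 333.3/EI.
The prop prevents deflection at B: R_B = δ_0/δ_{BB} = 5915/333.3 = 17.74 kN.
Moment equilibrium about A: M_A = Σ(load moments about A) − R_B·L = 399.6 − 17.74×10 = 222.2 kN·m.

M_A = 222.2 kN·m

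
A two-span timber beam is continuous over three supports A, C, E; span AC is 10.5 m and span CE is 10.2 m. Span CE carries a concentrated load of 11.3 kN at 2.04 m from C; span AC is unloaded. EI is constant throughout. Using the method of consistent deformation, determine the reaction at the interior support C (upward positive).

R_C = 10.62 kN

Release continuity at C by inserting a hinge; the redundant is the internal moment M_C. The primary structure is two simply-supported spans AC and CE.
Discontinuity in slope at C on the released structure — sum the simple-span end rotations:
  span CE: point load 11.3 at a = 2.04: Pab(L + b)/(6LEI) = 56.43/EI
  relative rotation θ_0 = (0 + 56.43)/EI = 56.43/EI
A unit hogging moment at C produces rotation L₁/(3EI) + L₂/(3EI) = 6.9/EI.
Compatibility: M_C·(L₁+L₂)/(3EI) = θ_0, giving M_C = 8.178 kN·m (hogging).
Span AC, ΣM about A with M_C applied at C: R_C^{AC}·10.5 = 0 + 8.178, so R_C^{AC} = 0.7789 kN and R_A = 0 − 0.7789 = -0.7789 kN.
Span CE, ΣM about E: R_C^{CE}·10.2 = 92.21 + 8.178, so R_C^{CE} = 9.842 kN and R_E = 11.3 − 9.842 = 1.458 kN.
R_C = 0.7789 + 9.842 = 10.62 kN.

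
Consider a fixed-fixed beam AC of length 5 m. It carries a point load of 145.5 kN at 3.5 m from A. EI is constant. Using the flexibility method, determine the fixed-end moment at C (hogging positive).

M_C = 106.9 kN·m

Take the two fixed-end moments M_A, M_C as redundants; the released structure is the simple span AC.
Simple-span end rotations at A and C under the given loads:
  at A: point load 145.5 at a = 3.5: Pab(L + b)/(6LEI) = 165.5/EI
  at C: point load 145.5 at a = 3.5: Pab(L + a)/(6LEI) = 216.4/EI
  θ_A0 = 165.5/EI,  θ_C0 = 216.4/EI
Flexibility coefficients: a unit moment at one end gives L/(3EI) there and L/(6EI) at the far end, so f₁₁ = f₂₂ = 1.667/EI and f₁₂ = f₂₁ = 0.8333/EI.
Compatibility — zero rotation at each built-in end:
  1.667 M_A + 0.8333 M_C = 165.5
  0.8333 M_A + 1.667 M_C = 216.4
Solving the pair gives M_A = 45.83 kN·m and M_C = 106.9 kN·m (hogging).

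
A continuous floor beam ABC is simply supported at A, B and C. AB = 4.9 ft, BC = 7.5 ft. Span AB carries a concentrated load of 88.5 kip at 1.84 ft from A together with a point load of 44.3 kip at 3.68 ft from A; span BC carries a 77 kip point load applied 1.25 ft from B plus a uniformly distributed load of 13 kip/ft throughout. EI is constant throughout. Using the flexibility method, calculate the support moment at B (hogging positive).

M_B = 141.4 kip·ft

Insert a hinge at B; M_B is the redundant, and each span becomes simply supported.
Rotations at B on the released spans (each span's end-slope, ×1/EI):
  span AB: point load 88.5 at a = 1.84: Pab(L + a)/(6LEI) = 114.2/EI
  span AB: point load 44.3 at a = 3.68: Pab(L + a)/(6LEI) = 58.04/EI
  span BC: point load 77 at a = 1.25: Pab(L + b)/(6LEI) = 183.8/EI
  span BC: UDL 13: wL³/(24EI) = 228.5/EI
  relative rotation θ_0 = (172.3 + 412.3)/EI = 584.6/EI
A unit hogging moment at B produces rotation L₁/(3EI) + L₂/(3EI) = 4.133/EI.
Slope continuity at B: θ_0 = M_B·4.133/EI, so M_B = 584.6/4.133 = 141.4 kip·ft (hogging).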